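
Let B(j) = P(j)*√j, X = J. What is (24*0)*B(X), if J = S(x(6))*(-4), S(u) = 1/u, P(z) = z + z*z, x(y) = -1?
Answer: 0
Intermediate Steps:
P(z) = z + z²
J = 4 (J = -4/(-1) = -1*(-4) = 4)
X = 4
B(j) = j^(3/2)*(1 + j) (B(j) = (j*(1 + j))*√j = j^(3/2)*(1 + j))
(24*0)*B(X) = (24*0)*(4^(3/2)*(1 + 4)) = 0*(8*5) = 0*40 = 0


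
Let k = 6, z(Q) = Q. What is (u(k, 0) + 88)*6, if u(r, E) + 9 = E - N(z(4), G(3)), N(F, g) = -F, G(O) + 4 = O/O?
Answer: 498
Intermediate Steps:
G(O) = -3 (G(O) = -4 + O/O = -4 + 1 = -3)
u(r, E) = -5 + E (u(r, E) = -9 + (E - (-1)*4) = -9 + (E - 1*(-4)) = -9 + (E + 4) = -9 + (4 + E) = -5 + E)
(u(k, 0) + 88)*6 = ((-5 + 0) + 88)*6 = (-5 + 88)*6 = 83*6 = 498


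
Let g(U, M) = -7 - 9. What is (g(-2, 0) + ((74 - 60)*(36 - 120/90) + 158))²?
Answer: 3541924/9 ≈ 3.9355e+5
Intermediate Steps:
g(U, M) = -16
(g(-2, 0) + ((74 - 60)*(36 - 120/90) + 158))² = (-16 + ((74 - 60)*(36 - 120/90) + 158))² = (-16 + (14*(36 - 120*1/90) + 158))² = (-16 + (14*(36 - 4/3) + 158))² = (-16 + (14*(104/3) + 158))² = (-16 + (1456/3 + 158))² = (-16 + 1930/3)² = (1882/3)² = 3541924/9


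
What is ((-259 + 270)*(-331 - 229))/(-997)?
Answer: 6160/997 ≈ 6.1785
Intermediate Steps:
((-259 + 270)*(-331 - 229))/(-997) = (11*(-560))*(-1/997) = -6160*(-1/997) = 6160/997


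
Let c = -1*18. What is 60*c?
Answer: -1080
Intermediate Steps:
c = -18
60*c = 60*(-18) = -1080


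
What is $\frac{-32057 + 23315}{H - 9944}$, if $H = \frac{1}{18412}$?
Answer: $\frac{160957704}{183088927} \approx 0.87912$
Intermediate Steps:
$H = \frac{1}{18412} \approx 5.4312 \cdot 10^{-5}$
$\frac{-32057 + 23315}{H - 9944} = \frac{-32057 + 23315}{\frac{1}{18412} - 9944} = - \frac{8742}{- \frac{183088927}{18412}} = \left(-8742\right) \left(- \frac{18412}{183088927}\right) = \frac{160957704}{183088927}$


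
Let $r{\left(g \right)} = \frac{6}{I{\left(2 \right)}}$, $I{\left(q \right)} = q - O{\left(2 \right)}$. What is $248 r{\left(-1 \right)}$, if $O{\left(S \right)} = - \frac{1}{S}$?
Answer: $\frac{2976}{5} \approx 595.2$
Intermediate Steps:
$I{\left(q \right)} = \frac{1}{2} + q$ ($I{\left(q \right)} = q - - \frac{1}{2} = q + \frac{1}{2} = \frac{1}{2} + q$)
$r{\left(g \right)} = \frac{12}{5}$ ($r{\left(g \right)} = \frac{6}{\frac{1}{2} + 2} = \frac{6}{\frac{5}{2}} = 6 \cdot \frac{2}{5} = \frac{12}{5}$)
$248 r{\left(-1 \right)} = 248 \cdot \frac{12}{5} = \frac{2976}{5}$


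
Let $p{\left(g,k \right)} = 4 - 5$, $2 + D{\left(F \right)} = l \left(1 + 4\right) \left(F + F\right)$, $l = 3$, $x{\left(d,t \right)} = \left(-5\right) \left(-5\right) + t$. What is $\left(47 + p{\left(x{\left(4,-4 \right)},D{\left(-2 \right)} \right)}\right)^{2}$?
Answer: $2116$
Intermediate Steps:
$x{\left(d,t \right)} = 25 + t$
$D{\left(F \right)} = -2 + 30 F$ ($D{\left(F \right)} = -2 + 3 \left(1 + 4\right) \left(F + F\right) = -2 + 3 \cdot 5 \cdot 2 F = -2 + 3 \cdot 10 F = -2 + 30 F$)
$p{\left(g,k \right)} = -1$
$\left(47 + p{\left(x{\left(4,-4 \right)},D{\left(-2 \right)} \right)}\right)^{2} = \left(47 - 1\right)^{2} = 46^{2} = 2116$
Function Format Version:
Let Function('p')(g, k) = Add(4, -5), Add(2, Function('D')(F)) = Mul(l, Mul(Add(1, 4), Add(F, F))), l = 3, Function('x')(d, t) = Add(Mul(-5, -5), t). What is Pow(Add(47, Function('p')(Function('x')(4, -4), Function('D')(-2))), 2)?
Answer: 2116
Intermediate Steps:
Function('x')(d, t) = Add(25, t)
Function('D')(F) = Add(-2, Mul(30, F)) (Function('D')(F) = Add(-2, Mul(3, Mul(Add(1, 4), Add(F, F)))) = Add(-2, Mul(3, Mul(5, Mul(2, F)))) = Add(-2, Mul(3, Mul(10, F))) = Add(-2, Mul(30, F)))
Function('p')(g, k) = -1
Pow(Add(47, Function('p')(Function('x')(4, -4), Function('D')(-2))), 2) = Pow(Add(47, -1), 2) = Pow(46, 2) = 2116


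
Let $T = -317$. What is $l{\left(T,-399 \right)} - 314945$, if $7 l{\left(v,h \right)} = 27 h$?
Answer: $-316484$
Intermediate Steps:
$l{\left(v,h \right)} = \frac{27 h}{7}$
$l{\left(T,-399 \right)} - 314945 = \frac{27}{7} \left(-399\right) - 314945 = -1539 - 314945 = -316484$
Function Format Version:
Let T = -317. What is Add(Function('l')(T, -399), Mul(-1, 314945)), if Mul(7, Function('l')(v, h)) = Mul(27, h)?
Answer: -316484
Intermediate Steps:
Function('l')(v, h) = Mul(Rational(27, 7), h) (Function('l')(v, h) = Mul(Rational(1, 7), Mul(27, h)) = Mul(Rational(27, 7), h))
Add(Function('l')(T, -399), Mul(-1, 314945)) = Add(Mul(Rational(27, 7), -399), Mul(-1, 314945)) = Add(-1539, -314945) = -316484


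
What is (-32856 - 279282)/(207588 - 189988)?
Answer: -156069/8800 ≈ -17.735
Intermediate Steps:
(-32856 - 279282)/(207588 - 189988) = -312138/17600 = -312138*1/17600 = -156069/8800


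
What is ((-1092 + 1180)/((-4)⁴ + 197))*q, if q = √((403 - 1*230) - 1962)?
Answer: 88*I*√1789/453 ≈ 8.2166*I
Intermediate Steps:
q = I*√1789 (q = √((403 - 230) - 1962) = √(173 - 1962) = √(-1789) = I*√1789 ≈ 42.297*I)
((-1092 + 1180)/((-4)⁴ + 197))*q = ((-1092 + 1180)/((-4)⁴ + 197))*(I*√1789) = (88/(256 + 197))*(I*√1789) = (88/453)*(I*√1789) = (88*(1/453))*(I*√1789) = 88*(I*√1789)/453 = 88*I*√1789/453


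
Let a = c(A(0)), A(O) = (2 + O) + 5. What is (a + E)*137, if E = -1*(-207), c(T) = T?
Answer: 29318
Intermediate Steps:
A(O) = 7 + O
E = 207
a = 7 (a = 7 + 0 = 7)
(a + E)*137 = (7 + 207)*137 = 214*137 = 29318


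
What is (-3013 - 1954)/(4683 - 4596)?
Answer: -4967/87 ≈ -57.092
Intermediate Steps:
(-3013 - 1954)/(4683 - 4596) = -4967/87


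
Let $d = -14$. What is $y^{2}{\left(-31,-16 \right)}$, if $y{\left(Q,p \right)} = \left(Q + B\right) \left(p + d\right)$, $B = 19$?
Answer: $129600$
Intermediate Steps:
$y{\left(Q,p \right)} = \left(-14 + p\right) \left(19 + Q\right)$ ($y{\left(Q,p \right)} = \left(Q + 19\right) \left(p - 14\right) = \left(19 + Q\right) \left(-14 + p\right) = \left(-14 + p\right) \left(19 + Q\right)$)
$y^{2}{\left(-31,-16 \right)} = \left(-266 - -434 + 19 \left(-16\right) - -496\right)^{2} = \left(-266 + 434 - 304 + 496\right)^{2} = 360^{2} = 129600$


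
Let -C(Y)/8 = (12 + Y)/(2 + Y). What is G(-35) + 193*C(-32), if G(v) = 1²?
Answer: -3085/3 ≈ -1028.3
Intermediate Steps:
G(v) = 1
C(Y) = -8*(12 + Y)/(2 + Y)
G(-35) + 193*C(-32) = 1 + 193*(8*(-12 - 1*(-32))/(2 - 32)) = 1 + 193*(8*(-12 + 32)/(-30)) = 1 + 193*(8*(-1/30)*20) = 1 + 193*(-16/3) = 1 - 3088/3 = -3085/3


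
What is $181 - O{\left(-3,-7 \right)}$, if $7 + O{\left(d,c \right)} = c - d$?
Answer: $192$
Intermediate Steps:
$O{\left(d,c \right)} = -7 + c - d$ ($O{\left(d,c \right)} = -7 + \left(c - d\right) = -7 + c - d$)
$181 - O{\left(-3,-7 \right)} = 181 - \left(-7 - 7 - -3\right) = 181 - \left(-7 - 7 + 3\right) = 181 - -11 = 181 + 11 = 192$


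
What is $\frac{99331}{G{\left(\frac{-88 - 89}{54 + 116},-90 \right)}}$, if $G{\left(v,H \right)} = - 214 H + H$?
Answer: $\frac{99331}{19170} \approx 5.1816$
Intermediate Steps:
$G{\left(v,H \right)} = - 213 H$
$\frac{99331}{G{\left(\frac{-88 - 89}{54 + 116},-90 \right)}} = \frac{99331}{\left(-213\right) \left(-90\right)} = \frac{99331}{19170}$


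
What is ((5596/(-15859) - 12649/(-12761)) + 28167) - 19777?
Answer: 242581384935/28910957 ≈ 8390.6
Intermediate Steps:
((5596/(-15859) - 12649/(-12761)) + 28167) - 19777 = ((5596*(-1/15859) - 12649*(-1/12761)) + 28167) - 19777 = ((-5596/15859 + 1807/1823) + 28167) - 19777 = (18455705/28910957 + 28167) - 19777 = 814353381524/28910957 - 19777 = 242581384935/28910957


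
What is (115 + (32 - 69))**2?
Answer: 6084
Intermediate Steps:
(115 + (32 - 69))**2 = (115 - 37)**2 = 78**2 = 6084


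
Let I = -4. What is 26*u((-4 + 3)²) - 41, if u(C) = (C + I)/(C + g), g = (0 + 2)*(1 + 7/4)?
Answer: -53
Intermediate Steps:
g = 11/2 (g = 2*(1 + 7*(¼)) = 2*(1 + 7/4) = 2*(11/4) = 11/2 ≈ 5.5000)
u(C) = (-4 + C)/(11/2 + C) (u(C) = (C - 4)/(C + 11/2) = (-4 + C)/(11/2 + C))
26*u((-4 + 3)²) - 41 = 26*(2*(-4 + (-4 + 3)²)/(11 + 2*(-4 + 3)²)) - 41 = 26*(2*(-4 + (-1)²)/(11 + 2*(-1)²)) - 41 = 26*(2*(-4 + 1)/(11 + 2*1)) - 41 = 26*(2*(-3)/(11 + 2)) - 41 = 26*(2*(-3)/13) - 41 = 26*(2*(1/13)*(-3)) - 41 = 26*(-6/13) - 41 = -12 - 41 = -53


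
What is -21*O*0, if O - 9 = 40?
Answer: 0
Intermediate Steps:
O = 49 (O = 9 + 40 = 49)
-21*O*0 = -21*49*0 = -1029*0 = 0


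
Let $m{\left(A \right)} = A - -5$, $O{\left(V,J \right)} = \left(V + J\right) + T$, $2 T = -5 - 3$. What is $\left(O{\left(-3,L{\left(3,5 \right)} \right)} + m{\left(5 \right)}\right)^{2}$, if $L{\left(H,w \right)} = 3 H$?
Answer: $144$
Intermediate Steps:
$T = -4$ ($T = \frac{-5 - 3}{2} = \frac{1}{2} \left(-8\right) = -4$)
$O{\left(V,J \right)} = -4 + J + V$ ($O{\left(V,J \right)} = \left(V + J\right) - 4 = \left(J + V\right) - 4 = -4 + J + V$)
$m{\left(A \right)} = 5 + A$ ($m{\left(A \right)} = A + 5 = 5 + A$)
$\left(O{\left(-3,L{\left(3,5 \right)} \right)} + m{\left(5 \right)}\right)^{2} = \left(\left(-4 + 3 \cdot 3 - 3\right) + \left(5 + 5\right)\right)^{2} = \left(\left(-4 + 9 - 3\right) + 10\right)^{2} = \left(2 + 10\right)^{2} = 12^{2} = 144$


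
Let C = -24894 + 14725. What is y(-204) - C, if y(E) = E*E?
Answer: 51785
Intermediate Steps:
y(E) = E²
C = -10169
y(-204) - C = (-204)² - 1*(-10169) = 41616 + 10169 = 51785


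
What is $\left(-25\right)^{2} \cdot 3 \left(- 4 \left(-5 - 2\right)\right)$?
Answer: $52500$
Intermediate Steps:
$\left(-25\right)^{2} \cdot 3 \left(- 4 \left(-5 - 2\right)\right) = 625 \cdot 3 \left(\left(-4\right) \left(-7\right)\right) = 625 \cdot 3 \cdot 28 = 625 \cdot 84 = 52500$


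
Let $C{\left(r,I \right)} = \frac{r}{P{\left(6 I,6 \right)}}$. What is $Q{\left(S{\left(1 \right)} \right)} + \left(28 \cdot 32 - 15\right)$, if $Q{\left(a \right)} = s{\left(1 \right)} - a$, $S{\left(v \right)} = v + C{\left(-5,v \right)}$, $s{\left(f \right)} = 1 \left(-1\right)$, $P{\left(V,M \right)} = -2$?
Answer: $\frac{1753}{2} \approx 876.5$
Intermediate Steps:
$s{\left(f \right)} = -1$
$C{\left(r,I \right)} = - \frac{r}{2}$ ($C{\left(r,I \right)} = \frac{r}{-2} = r \left(- \frac{1}{2}\right) = - \frac{r}{2}$)
$S{\left(v \right)} = \frac{5}{2} + v$ ($S{\left(v \right)} = v - - \frac{5}{2} = v + \frac{5}{2} = \frac{5}{2} + v$)
$Q{\left(a \right)} = -1 - a$
$Q{\left(S{\left(1 \right)} \right)} + \left(28 \cdot 32 - 15\right) = \left(-1 - \left(\frac{5}{2} + 1\right)\right) + \left(28 \cdot 32 - 15\right) = \left(-1 - \frac{7}{2}\right) + \left(896 - 15\right) = \left(-1 - \frac{7}{2}\right) + 881 = - \frac{9}{2} + 881 = \frac{1753}{2}$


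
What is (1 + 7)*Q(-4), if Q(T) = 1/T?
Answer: -2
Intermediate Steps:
Q(T) = 1/T
(1 + 7)*Q(-4) = (1 + 7)/(-4) = 8*(-¼) = -2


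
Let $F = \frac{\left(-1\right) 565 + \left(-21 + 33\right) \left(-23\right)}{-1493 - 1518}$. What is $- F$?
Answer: $- \frac{841}{3011} \approx -0.27931$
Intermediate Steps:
$F = \frac{841}{3011}$ ($F = \frac{-565 + 12 \left(-23\right)}{-3011} = \left(-565 - 276\right) \left(- \frac{1}{3011}\right) = \left(-841\right) \left(- \frac{1}{3011}\right) = \frac{841}{3011} \approx 0.27931$)
$- F = \left(-1\right) \frac{841}{3011} = - \frac{841}{3011}$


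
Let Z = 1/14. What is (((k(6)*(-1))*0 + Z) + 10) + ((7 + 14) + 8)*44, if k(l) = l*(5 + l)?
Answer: 18005/14 ≈ 1286.1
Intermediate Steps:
Z = 1/14 (Z = 1*(1/14) = 1/14 ≈ 0.071429)
(((k(6)*(-1))*0 + Z) + 10) + ((7 + 14) + 8)*44 = ((((6*(5 + 6))*(-1))*0 + 1/14) + 10) + ((7 + 14) + 8)*44 = ((((6*11)*(-1))*0 + 1/14) + 10) + (21 + 8)*44 = (((66*(-1))*0 + 1/14) + 10) + 29*44 = ((-66*0 + 1/14) + 10) + 1276 = ((0 + 1/14) + 10) + 1276 = (1/14 + 10) + 1276 = 141/14 + 1276 = 18005/14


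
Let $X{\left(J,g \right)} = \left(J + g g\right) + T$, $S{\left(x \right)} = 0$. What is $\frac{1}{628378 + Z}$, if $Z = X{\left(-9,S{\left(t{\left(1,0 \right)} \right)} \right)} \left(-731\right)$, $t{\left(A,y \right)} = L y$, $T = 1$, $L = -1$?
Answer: $\frac{1}{634226} \approx 1.5767 \cdot 10^{-6}$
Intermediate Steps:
$t{\left(A,y \right)} = - y$
$X{\left(J,g \right)} = 1 + J + g^{2}$ ($X{\left(J,g \right)} = \left(J + g g\right) + 1 = \left(J + g^{2}\right) + 1 = 1 + J + g^{2}$)
$Z = 5848$ ($Z = \left(1 - 9 + 0^{2}\right) \left(-731\right) = \left(1 - 9 + 0\right) \left(-731\right) = \left(-8\right) \left(-731\right) = 5848$)
$\frac{1}{628378 + Z} = \frac{1}{628378 + 5848} = \frac{1}{634226}$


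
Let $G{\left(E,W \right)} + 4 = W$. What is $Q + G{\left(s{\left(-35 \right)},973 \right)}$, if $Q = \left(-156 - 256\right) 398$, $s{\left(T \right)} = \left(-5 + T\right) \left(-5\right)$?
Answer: $-163007$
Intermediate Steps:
$s{\left(T \right)} = 25 - 5 T$
$G{\left(E,W \right)} = -4 + W$
$Q = -163976$ ($Q = \left(-412\right) 398 = -163976$)
$Q + G{\left(s{\left(-35 \right)},973 \right)} = -163976 + \left(-4 + 973\right) = -163976 + 969 = -163007$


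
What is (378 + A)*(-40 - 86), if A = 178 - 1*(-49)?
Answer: -76230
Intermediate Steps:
A = 227 (A = 178 + 49 = 227)
(378 + A)*(-40 - 86) = (378 + 227)*(-40 - 86) = 605*(-126) = -76230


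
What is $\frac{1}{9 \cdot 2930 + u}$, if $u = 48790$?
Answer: $\frac{1}{75160} \approx 1.3305 \cdot 10^{-5}$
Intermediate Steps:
$\frac{1}{9 \cdot 2930 + u} = \frac{1}{9 \cdot 2930 + 48790} = \frac{1}{26370 + 48790} = \frac{1}{75160}$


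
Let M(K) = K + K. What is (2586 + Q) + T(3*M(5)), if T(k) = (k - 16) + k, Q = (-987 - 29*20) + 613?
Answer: 1676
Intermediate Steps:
M(K) = 2*K
Q = -954 (Q = (-987 - 580) + 613 = -1567 + 613 = -954)
T(k) = -16 + 2*k (T(k) = (-16 + k) + k = -16 + 2*k)
(2586 + Q) + T(3*M(5)) = (2586 - 954) + (-16 + 2*(3*(2*5))) = 1632 + (-16 + 2*(3*10)) = 1632 + (-16 + 2*30) = 1632 + (-16 + 60) = 1632 + 44 = 1676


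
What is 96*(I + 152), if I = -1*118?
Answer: 3264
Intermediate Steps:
I = -118
96*(I + 152) = 96*(-118 + 152) = 96*34 = 3264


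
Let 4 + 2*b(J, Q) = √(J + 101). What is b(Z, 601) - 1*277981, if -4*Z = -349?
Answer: -277983 + √753/4 ≈ -2.7798e+5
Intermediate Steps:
Z = 349/4 (Z = -¼*(-349) = 349/4 ≈ 87.250)
b(J, Q) = -2 + √(101 + J)/2 (b(J, Q) = -2 + √(J + 101)/2 = -2 + √(101 + J)/2)
b(Z, 601) - 1*277981 = (-2 + √(101 + 349/4)/2) - 1*277981 = (-2 + √(753/4)/2) - 277981 = (-2 + (√753/2)/2) - 277981 = (-2 + √753/4) - 277981 = -277983 + √753/4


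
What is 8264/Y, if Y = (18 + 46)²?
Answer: 1033/512 ≈ 2.0176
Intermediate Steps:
Y = 4096 (Y = 64² = 4096)
8264/Y = 8264/4096 = 8264*(1/4096) = 1033/512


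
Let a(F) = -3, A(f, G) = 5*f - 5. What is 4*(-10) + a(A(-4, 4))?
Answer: -43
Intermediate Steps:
A(f, G) = -5 + 5*f
4*(-10) + a(A(-4, 4)) = 4*(-10) - 3 = -40 - 3 = -43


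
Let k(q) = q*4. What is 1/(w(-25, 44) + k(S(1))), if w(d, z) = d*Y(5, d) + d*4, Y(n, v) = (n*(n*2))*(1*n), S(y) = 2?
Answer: -1/6342 ≈ -0.00015768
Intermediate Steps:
Y(n, v) = 2*n³ (Y(n, v) = (n*(2*n))*n = (2*n²)*n = 2*n³)
k(q) = 4*q
w(d, z) = 254*d (w(d, z) = d*(2*5³) + d*4 = d*(2*125) + 4*d = d*250 + 4*d = 250*d + 4*d = 254*d)
1/(w(-25, 44) + k(S(1))) = 1/(254*(-25) + 4*2) = 1/(-6350 + 8) = 1/(-6342) = -1/6342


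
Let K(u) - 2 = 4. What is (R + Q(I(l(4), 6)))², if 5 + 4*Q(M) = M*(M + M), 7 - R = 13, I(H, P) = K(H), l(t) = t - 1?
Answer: 1849/16 ≈ 115.56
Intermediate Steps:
K(u) = 6 (K(u) = 2 + 4 = 6)
l(t) = -1 + t
I(H, P) = 6
R = -6 (R = 7 - 1*13 = 7 - 13 = -6)
Q(M) = -5/4 + M²/2 (Q(M) = -5/4 + (M*(M + M))/4 = -5/4 + (M*(2*M))/4 = -5/4 + (2*M²)/4 = -5/4 + M²/2)
(R + Q(I(l(4), 6)))² = (-6 + (-5/4 + (½)*6²))² = (-6 + (-5/4 + (½)*36))² = (-6 + (-5/4 + 18))² = (-6 + 67/4)² = (43/4)² = 1849/16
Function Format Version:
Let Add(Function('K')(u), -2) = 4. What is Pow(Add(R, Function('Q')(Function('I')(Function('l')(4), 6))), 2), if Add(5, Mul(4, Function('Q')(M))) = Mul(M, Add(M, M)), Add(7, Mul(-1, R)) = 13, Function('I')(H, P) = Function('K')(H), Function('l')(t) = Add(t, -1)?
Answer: Rational(1849, 16) ≈ 115.56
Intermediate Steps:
Function('K')(u) = 6 (Function('K')(u) = Add(2, 4) = 6)
Function('l')(t) = Add(-1, t)
Function('I')(H, P) = 6
R = -6 (R = Add(7, Mul(-1, 13)) = Add(7, -13) = -6)
Function('Q')(M) = Add(Rational(-5, 4), Mul(Rational(1, 2), Pow(M, 2))) (Function('Q')(M) = Add(Rational(-5, 4), Mul(Rational(1, 4), Mul(M, Add(M, M)))) = Add(Rational(-5, 4), Mul(Rational(1, 4), Mul(M, Mul(2, M)))) = Add(Rational(-5, 4), Mul(Rational(1, 4), Mul(2, Pow(M, 2)))) = Add(Rational(-5, 4), Mul(Rational(1, 2), Pow(M, 2))))
Pow(Add(R, Function('Q')(Function('I')(Function('l')(4), 6))), 2) = Pow(Add(-6, Add(Rational(-5, 4), Mul(Rational(1, 2), Pow(6, 2)))), 2) = Pow(Add(-6, Add(Rational(-5, 4), Mul(Rational(1, 2), 36))), 2) = Pow(Add(-6, Add(Rational(-5, 4), 18)), 2) = Pow(Add(-6, Rational(67, 4)), 2) = Pow(Rational(43, 4), 2) = Rational(1849, 16)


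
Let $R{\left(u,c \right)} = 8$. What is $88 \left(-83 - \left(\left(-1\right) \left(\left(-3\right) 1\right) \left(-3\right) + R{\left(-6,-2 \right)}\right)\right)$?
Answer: $-7216$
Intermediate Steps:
$88 \left(-83 - \left(\left(-1\right) \left(\left(-3\right) 1\right) \left(-3\right) + R{\left(-6,-2 \right)}\right)\right) = 88 \left(-83 - \left(8 - \left(-3\right) 1 \left(-3\right)\right)\right) = 88 \left(-83 - -1\right) = 88 \left(-83 + \left(9 - 8\right)\right) = 88 \left(-83 + 1\right) = 88 \left(-82\right) = -7216$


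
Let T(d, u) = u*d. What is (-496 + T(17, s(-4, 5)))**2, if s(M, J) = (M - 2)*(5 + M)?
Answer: 357604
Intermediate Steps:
s(M, J) = (-2 + M)*(5 + M)
T(d, u) = d*u
(-496 + T(17, s(-4, 5)))**2 = (-496 + 17*(-10 + (-4)**2 + 3*(-4)))**2 = (-496 + 17*(-10 + 16 - 12))**2 = (-496 + 17*(-6))**2 = (-496 - 102)**2 = (-598)**2 = 357604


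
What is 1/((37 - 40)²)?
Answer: ⅑ ≈ 0.11111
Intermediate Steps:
1/((37 - 40)²) = 1/((-3)²) = 1/9 = ⅑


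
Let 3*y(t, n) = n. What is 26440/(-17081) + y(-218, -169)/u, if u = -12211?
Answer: -965689831/625728273 ≈ -1.5433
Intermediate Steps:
y(t, n) = n/3
26440/(-17081) + y(-218, -169)/u = 26440/(-17081) + ((1/3)*(-169))/(-12211) = 26440*(-1/17081) - 169/3*(-1/12211) = -26440/17081 + 169/36633 = -965689831/625728273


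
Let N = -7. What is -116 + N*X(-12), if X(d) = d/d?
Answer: -123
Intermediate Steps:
X(d) = 1
-116 + N*X(-12) = -116 - 7*1 = -116 - 7 = -123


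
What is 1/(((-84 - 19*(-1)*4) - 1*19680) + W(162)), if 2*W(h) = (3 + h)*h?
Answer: -1/6323 ≈ -0.00015815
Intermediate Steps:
W(h) = h*(3 + h)/2 (W(h) = ((3 + h)*h)/2 = (h*(3 + h))/2 = h*(3 + h)/2)
1/(((-84 - 19*(-1)*4) - 1*19680) + W(162)) = 1/(((-84 - 19*(-1)*4) - 1*19680) + (½)*162*(3 + 162)) = 1/(((-84 + 19*4) - 19680) + (½)*162*165) = 1/(((-84 + 76) - 19680) + 13365) = 1/((-8 - 19680) + 13365) = 1/(-19688 + 13365) = 1/(-6323) = -1/6323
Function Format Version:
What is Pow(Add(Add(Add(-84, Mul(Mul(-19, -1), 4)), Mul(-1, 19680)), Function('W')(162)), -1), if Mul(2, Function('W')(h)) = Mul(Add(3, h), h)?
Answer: Rational(-1, 6323) ≈ -0.00015815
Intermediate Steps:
Function('W')(h) = Mul(Rational(1, 2), h, Add(3, h)) (Function('W')(h) = Mul(Rational(1, 2), Mul(Add(3, h), h)) = Mul(Rational(1, 2), Mul(h, Add(3, h))) = Mul(Rational(1, 2), h, Add(3, h)))
Pow(Add(Add(Add(-84, Mul(Mul(-19, -1), 4)), Mul(-1, 19680)), Function('W')(162)), -1) = Pow(Add(Add(Add(-84, Mul(Mul(-19, -1), 4)), Mul(-1, 19680)), Mul(Rational(1, 2), 162, Add(3, 162))), -1) = Pow(Add(Add(Add(-84, Mul(19, 4)), -19680), Mul(Rational(1, 2), 162, 165)), -1) = Pow(Add(Add(Add(-84, 76), -19680), 13365), -1) = Pow(Add(Add(-8, -19680), 13365), -1) = Pow(Add(-19688, 13365), -1) = Pow(-6323, -1) = Rational(-1, 6323)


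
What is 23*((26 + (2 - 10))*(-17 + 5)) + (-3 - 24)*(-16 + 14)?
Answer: -4914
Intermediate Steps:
23*((26 + (2 - 10))*(-17 + 5)) + (-3 - 24)*(-16 + 14) = 23*((26 - 8)*(-12)) - 27*(-2) = 23*(18*(-12)) + 54 = 23*(-216) + 54 = -4968 + 54 = -4914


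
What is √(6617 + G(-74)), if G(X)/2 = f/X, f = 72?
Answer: √9056009/37 ≈ 81.333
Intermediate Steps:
G(X) = 144/X (G(X) = 2*(72/X) = 144/X)
√(6617 + G(-74)) = √(6617 + 144/(-74)) = √(6617 + 144*(-1/74)) = √(6617 - 72/37) = √(244757/37) = √9056009/37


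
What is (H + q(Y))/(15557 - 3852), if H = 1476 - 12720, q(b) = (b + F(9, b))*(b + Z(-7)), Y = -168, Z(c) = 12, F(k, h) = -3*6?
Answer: 17772/11705 ≈ 1.5183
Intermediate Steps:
F(k, h) = -18
q(b) = (-18 + b)*(12 + b) (q(b) = (b - 18)*(b + 12) = (-18 + b)*(12 + b))
H = -11244
(H + q(Y))/(15557 - 3852) = (-11244 + (-216 + (-168)**2 - 6*(-168)))/(15557 - 3852) = (-11244 + (-216 + 28224 + 1008))/11705 = (-11244 + 29016)*(1/11705) = 17772*(1/11705) = 17772/11705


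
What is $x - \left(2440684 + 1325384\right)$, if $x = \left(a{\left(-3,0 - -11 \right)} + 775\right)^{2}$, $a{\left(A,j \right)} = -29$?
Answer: $-3209552$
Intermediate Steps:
$x = 556516$ ($x = \left(-29 + 775\right)^{2} = 746^{2} = 556516$)
$x - \left(2440684 + 1325384\right) = 556516 - \left(2440684 + 1325384\right) = 556516 - 3766068 = -3209552$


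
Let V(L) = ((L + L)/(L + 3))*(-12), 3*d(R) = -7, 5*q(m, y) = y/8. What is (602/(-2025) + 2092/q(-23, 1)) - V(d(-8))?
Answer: 169281298/2025 ≈ 83596.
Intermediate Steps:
q(m, y) = y/40 (q(m, y) = (y/8)/5 = y/40)
d(R) = -7/3 (d(R) = (⅓)*(-7) = -7/3)
V(L) = -24*L/(3 + L) (V(L) = ((2*L)/(3 + L))*(-12) = (2*L/(3 + L))*(-12) = -24*L/(3 + L))
(602/(-2025) + 2092/q(-23, 1)) - V(d(-8)) = (602/(-2025) + 2092/(((1/40)*1))) - (-24)*(-7)/(3*(3 - 7/3)) = (602*(-1/2025) + 2092/(1/40)) - (-24)*(-7)/(3*⅔) = (-602/2025 + 2092*40) - (-24)*(-7)*3/(3*2) = (-602/2025 + 83680) - 1*84 = 169451398/2025 - 84 = 169281298/2025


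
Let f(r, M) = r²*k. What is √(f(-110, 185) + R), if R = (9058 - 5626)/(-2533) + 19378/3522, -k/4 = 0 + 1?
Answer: I*√962935592868548295/4460613 ≈ 219.99*I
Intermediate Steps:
k = -4 (k = -4*(0 + 1) = -4*1 = -4)
R = 18498485/4460613 (R = 3432*(-1/2533) + 19378*(1/3522) = -3432/2533 + 9689/1761 = 18498485/4460613 ≈ 4.1471)
f(r, M) = -4*r² (f(r, M) = r²*(-4) = -4*r²)
√(f(-110, 185) + R) = √(-4*(-110)² + 18498485/4460613) = √(-4*12100 + 18498485/4460613) = √(-48400 + 18498485/4460613) = √(-215875170715/4460613) = I*√962935592868548295/4460613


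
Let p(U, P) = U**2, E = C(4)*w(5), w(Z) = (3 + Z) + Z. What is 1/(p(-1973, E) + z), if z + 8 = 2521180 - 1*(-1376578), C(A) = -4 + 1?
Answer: 1/7790479 ≈ 1.2836e-7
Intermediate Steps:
w(Z) = 3 + 2*Z
C(A) = -3
z = 3897750 (z = -8 + (2521180 - 1*(-1376578)) = -8 + (2521180 + 1376578) = -8 + 3897758 = 3897750)
E = -39 (E = -3*(3 + 2*5) = -3*(3 + 10) = -3*13 = -39)
1/(p(-1973, E) + z) = 1/((-1973)**2 + 3897750) = 1/(3892729 + 3897750) = 1/7790479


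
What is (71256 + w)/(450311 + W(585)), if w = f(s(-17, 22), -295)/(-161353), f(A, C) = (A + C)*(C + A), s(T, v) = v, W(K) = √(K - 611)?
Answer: 1725786112081643/10906386938372897 - 3832431613*I*√26/10906386938372897 ≈ 0.15824 - 1.7918e-6*I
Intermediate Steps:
W(K) = √(-611 + K)
f(A, C) = (A + C)² (f(A, C) = (A + C)*(A + C) = (A + C)²)
w = -74529/161353 (w = (22 - 295)²/(-161353) = (-273)²*(-1/161353) = 74529*(-1/161353) = -74529/161353 ≈ -0.46190)
(71256 + w)/(450311 + W(585)) = (71256 - 74529/161353)/(450311 + √(-611 + 585)) = 11497294839/(161353*(450311 + √(-26))) = 11497294839/(161353*(450311 + I*√26))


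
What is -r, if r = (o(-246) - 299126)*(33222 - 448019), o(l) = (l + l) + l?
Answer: -124382687608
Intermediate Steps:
o(l) = 3*l (o(l) = 2*l + l = 3*l)
r = 124382687608 (r = (3*(-246) - 299126)*(33222 - 448019) = (-738 - 299126)*(-414797) = -299864*(-414797) = 124382687608)
-r = -1*124382687608 = -124382687608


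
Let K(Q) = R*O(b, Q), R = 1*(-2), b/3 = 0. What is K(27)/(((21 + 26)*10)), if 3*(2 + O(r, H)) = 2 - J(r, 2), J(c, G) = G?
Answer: 2/235 ≈ 0.0085106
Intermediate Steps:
b = 0 (b = 3*0 = 0)
O(r, H) = -2 (O(r, H) = -2 + (2 - 1*2)/3 = -2 + (2 - 2)/3 = -2 + (⅓)*0 = -2 + 0 = -2)
R = -2
K(Q) = 4 (K(Q) = -2*(-2) = 4)
K(27)/(((21 + 26)*10)) = 4/(((21 + 26)*10)) = 4/((47*10)) = 4/470 = 4*(1/470) = 2/235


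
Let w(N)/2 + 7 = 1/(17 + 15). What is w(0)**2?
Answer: 49729/256 ≈ 194.25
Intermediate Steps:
w(N) = -223/16 (w(N) = -14 + 2/(17 + 15) = -14 + 2/32 = -14 + 2*(1/32) = -14 + 1/16 = -223/16)
w(0)**2 = (-223/16)**2 = 49729/256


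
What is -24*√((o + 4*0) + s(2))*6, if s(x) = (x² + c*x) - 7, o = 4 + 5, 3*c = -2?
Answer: -48*√42 ≈ -311.08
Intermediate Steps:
c = -⅔ (c = (⅓)*(-2) = -⅔ ≈ -0.66667)
o = 9
s(x) = -7 + x² - 2*x/3 (s(x) = (x² - 2*x/3) - 7 = -7 + x² - 2*x/3)
-24*√((o + 4*0) + s(2))*6 = -24*√((9 + 4*0) + (-7 + 2² - ⅔*2))*6 = -24*√((9 + 0) + (-7 + 4 - 4/3))*6 = -24*√(9 - 13/3)*6 = -8*√42*6 = -48*√42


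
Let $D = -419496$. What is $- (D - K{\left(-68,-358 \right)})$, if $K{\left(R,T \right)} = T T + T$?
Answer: $547302$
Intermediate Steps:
$K{\left(R,T \right)} = T + T^{2}$ ($K{\left(R,T \right)} = T^{2} + T = T + T^{2}$)
$- (D - K{\left(-68,-358 \right)}) = - (-419496 - - 358 \left(1 - 358\right)) = - (-419496 - \left(-358\right) \left(-357\right)) = - (-419496 - 127806) = \left(-1\right) \left(-547302\right) = 547302$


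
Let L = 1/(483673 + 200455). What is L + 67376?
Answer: 46093808129/684128 ≈ 67376.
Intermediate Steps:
L = 1/684128 ≈ 1.4617e-6
L + 67376 = 1/684128 + 67376 = 46093808129/684128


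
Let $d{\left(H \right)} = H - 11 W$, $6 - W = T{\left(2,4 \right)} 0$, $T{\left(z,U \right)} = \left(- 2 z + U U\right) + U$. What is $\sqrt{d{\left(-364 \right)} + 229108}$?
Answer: $\sqrt{228678} \approx 478.2$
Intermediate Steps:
$T{\left(z,U \right)} = U + U^{2} - 2 z$ ($T{\left(z,U \right)} = \left(- 2 z + U^{2}\right) + U = \left(U^{2} - 2 z\right) + U = U + U^{2} - 2 z$)
$W = 6$ ($W = 6 - \left(4 + 4^{2} - 4\right) 0 = 6 - \left(4 + 16 - 4\right) 0 = 6 - 16 \cdot 0 = 6 - 0 = 6 + 0 = 6$)
$d{\left(H \right)} = -66 + H$ ($d{\left(H \right)} = H - 66 = -66 + H$)
$\sqrt{d{\left(-364 \right)} + 229108} = \sqrt{\left(-66 - 364\right) + 229108} = \sqrt{-430 + 229108} = \sqrt{228678}$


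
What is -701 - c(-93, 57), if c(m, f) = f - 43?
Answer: -715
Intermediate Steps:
c(m, f) = -43 + f
-701 - c(-93, 57) = -701 - (-43 + 57) = -701 - 1*14 = -701 - 14 = -715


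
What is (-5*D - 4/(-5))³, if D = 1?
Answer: -9261/125 ≈ -74.088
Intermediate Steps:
(-5*D - 4/(-5))³ = (-5*1 - 4/(-5))³ = (-5 - 4*(-⅕))³ = (-5 + ⅘)³ = (-21/5)³ = -9261/125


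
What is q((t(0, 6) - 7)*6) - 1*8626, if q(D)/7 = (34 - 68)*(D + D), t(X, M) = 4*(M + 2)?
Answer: -80026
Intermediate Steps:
t(X, M) = 8 + 4*M (t(X, M) = 4*(2 + M) = 8 + 4*M)
q(D) = -476*D (q(D) = 7*((34 - 68)*(D + D)) = 7*(-68*D) = -476*D)
q((t(0, 6) - 7)*6) - 1*8626 = -476*((8 + 4*6) - 7)*6 - 1*8626 = -476*((8 + 24) - 7)*6 - 8626 = -476*(32 - 7)*6 - 8626 = -11900*6 - 8626 = -476*150 - 8626 = -71400 - 8626 = -80026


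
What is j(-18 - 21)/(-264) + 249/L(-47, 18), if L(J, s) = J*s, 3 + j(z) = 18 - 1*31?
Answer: -725/3102 ≈ -0.23372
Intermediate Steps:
j(z) = -16 (j(z) = -3 + (18 - 1*31) = -3 + (18 - 31) = -3 - 13 = -16)
j(-18 - 21)/(-264) + 249/L(-47, 18) = -16/(-264) + 249/((-47*18)) = -16*(-1/264) + 249/(-846) = 2/33 + 249*(-1/846) = 2/33 - 83/282 = -725/3102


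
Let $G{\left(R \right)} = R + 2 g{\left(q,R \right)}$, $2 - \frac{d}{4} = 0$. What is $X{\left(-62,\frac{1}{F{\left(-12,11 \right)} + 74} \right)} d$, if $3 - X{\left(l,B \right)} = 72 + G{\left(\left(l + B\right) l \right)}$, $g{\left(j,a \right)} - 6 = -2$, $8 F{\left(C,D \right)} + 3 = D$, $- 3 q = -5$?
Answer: $- \frac{2352104}{75} \approx -31361.0$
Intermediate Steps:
$q = \frac{5}{3}$ ($q = \left(- \frac{1}{3}\right) \left(-5\right) = \frac{5}{3} \approx 1.6667$)
$F{\left(C,D \right)} = - \frac{3}{8} + \frac{D}{8}$
$g{\left(j,a \right)} = 4$ ($g{\left(j,a \right)} = 6 - 2 = 4$)
$d = 8$ ($d = 8 - 0 = 8 + 0 = 8$)
$G{\left(R \right)} = 8 + R$ ($G{\left(R \right)} = R + 2 \cdot 4 = R + 8 = 8 + R$)
$X{\left(l,B \right)} = -77 - l \left(B + l\right)$ ($X{\left(l,B \right)} = 3 - \left(72 + \left(8 + \left(l + B\right) l\right)\right) = 3 - \left(72 + \left(8 + \left(B + l\right) l\right)\right) = 3 - \left(72 + \left(8 + l \left(B + l\right)\right)\right) = 3 - \left(80 + l \left(B + l\right)\right) = -77 - l \left(B + l\right)$)
$X{\left(-62,\frac{1}{F{\left(-12,11 \right)} + 74} \right)} d = \left(-77 - - 62 \left(\frac{1}{\left(- \frac{3}{8} + \frac{1}{8} \cdot 11\right) + 74} - 62\right)\right) 8 = \left(-77 - - 62 \left(\frac{1}{\left(- \frac{3}{8} + \frac{11}{8}\right) + 74} - 62\right)\right) 8 = \left(-77 - - 62 \left(\frac{1}{1 + 74} - 62\right)\right) 8 = \left(-77 - - 62 \left(\frac{1}{75} - 62\right)\right) 8 = \left(-77 - \left(-62\right) \left(- \frac{4649}{75}\right)\right) 8 = \left(-77 - \frac{288238}{75}\right) 8 = \left(- \frac{294013}{75}\right) 8 = - \frac{2352104}{75}$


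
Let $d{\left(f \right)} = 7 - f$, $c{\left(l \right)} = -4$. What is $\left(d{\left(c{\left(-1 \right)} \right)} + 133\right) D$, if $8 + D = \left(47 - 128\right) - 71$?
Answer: $-23040$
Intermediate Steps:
$D = -160$ ($D = -8 + \left(\left(47 - 128\right) - 71\right) = -8 - 152 = -160$)
$\left(d{\left(c{\left(-1 \right)} \right)} + 133\right) D = \left(\left(7 - -4\right) + 133\right) \left(-160\right) = \left(\left(7 + 4\right) + 133\right) \left(-160\right) = \left(11 + 133\right) \left(-160\right) = 144 \left(-160\right) = -23040$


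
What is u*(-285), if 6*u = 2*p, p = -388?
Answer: 36860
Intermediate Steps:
u = -388/3 (u = (2*(-388))/6 = (⅙)*(-776) = -388/3 ≈ -129.33)
u*(-285) = -388/3*(-285) = 36860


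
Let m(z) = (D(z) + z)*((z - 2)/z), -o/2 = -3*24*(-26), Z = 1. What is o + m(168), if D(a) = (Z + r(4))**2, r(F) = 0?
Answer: -300469/84 ≈ -3577.0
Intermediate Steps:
D(a) = 1 (D(a) = (1 + 0)**2 = 1**2 = 1)
o = -3744 (o = -2*(-3*24)*(-26) = -(-144)*(-26) = -2*1872 = -3744)
m(z) = (1 + z)*(-2 + z)/z (m(z) = (1 + z)*((z - 2)/z) = (1 + z)*((-2 + z)/z) = (1 + z)*(-2 + z)/z)
o + m(168) = -3744 + (-1 + 168 - 2/168) = -3744 + (-1 + 168 - 2*1/168) = -3744 + (-1 + 168 - 1/84) = -3744 + 14027/84 = -300469/84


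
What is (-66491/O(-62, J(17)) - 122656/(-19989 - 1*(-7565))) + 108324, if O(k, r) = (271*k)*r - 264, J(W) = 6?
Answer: 17005382594827/156971028 ≈ 1.0833e+5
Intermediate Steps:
O(k, r) = -264 + 271*k*r (O(k, r) = 271*k*r - 264 = -264 + 271*k*r)
(-66491/O(-62, J(17)) - 122656/(-19989 - 1*(-7565))) + 108324 = (-66491/(-264 + 271*(-62)*6) - 122656/(-19989 - 1*(-7565))) + 108324 = (-66491/(-264 - 100812) - 122656/(-19989 + 7565)) + 108324 = (-66491/(-101076) - 122656/(-12424)) + 108324 = (-66491*(-1/101076) - 122656*(-1/12424)) + 108324 = (66491/101076 + 15332/1553) + 108324 = 1652957755/156971028 + 108324 = 17005382594827/156971028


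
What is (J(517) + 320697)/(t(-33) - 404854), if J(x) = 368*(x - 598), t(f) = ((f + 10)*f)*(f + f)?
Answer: -290889/454948 ≈ -0.63939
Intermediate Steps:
t(f) = 2*f**2*(10 + f) (t(f) = ((10 + f)*f)*(2*f) = (f*(10 + f))*(2*f) = 2*f**2*(10 + f))
J(x) = -220064 + 368*x (J(x) = 368*(-598 + x) = -220064 + 368*x)
(J(517) + 320697)/(t(-33) - 404854) = ((-220064 + 368*517) + 320697)/(2*(-33)**2*(10 - 33) - 404854) = ((-220064 + 190256) + 320697)/(2*1089*(-23) - 404854) = (-29808 + 320697)/(-50094 - 404854) = 290889/(-454948) = 290889*(-1/454948) = -290889/454948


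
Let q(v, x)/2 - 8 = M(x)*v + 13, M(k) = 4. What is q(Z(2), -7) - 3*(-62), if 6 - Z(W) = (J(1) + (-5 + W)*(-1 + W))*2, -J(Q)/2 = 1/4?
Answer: 332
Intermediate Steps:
J(Q) = -½ (J(Q) = -2/4 = -2*¼ = -½)
Z(W) = 7 - 2*(-1 + W)*(-5 + W) (Z(W) = 6 - (-½ + (-5 + W)*(-1 + W))*2 = 6 - (-½ + (-1 + W)*(-5 + W))*2 = 6 - (-1 + 2*(-1 + W)*(-5 + W)) = 6 + (1 - 2*(-1 + W)*(-5 + W)) = 7 - 2*(-1 + W)*(-5 + W))
q(v, x) = 42 + 8*v (q(v, x) = 16 + 2*(4*v + 13) = 16 + 2*(13 + 4*v) = 16 + (26 + 8*v) = 42 + 8*v)
q(Z(2), -7) - 3*(-62) = (42 + 8*(-3 - 2*2² + 12*2)) - 3*(-62) = (42 + 8*(-3 - 2*4 + 24)) + 186 = (42 + 8*(-3 - 8 + 24)) + 186 = (42 + 8*13) + 186 = (42 + 104) + 186 = 146 + 186 = 332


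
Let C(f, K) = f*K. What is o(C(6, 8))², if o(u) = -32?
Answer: 1024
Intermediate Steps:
C(f, K) = K*f
o(C(6, 8))² = (-32)² = 1024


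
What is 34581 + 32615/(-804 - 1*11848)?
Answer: 437486197/12652 ≈ 34578.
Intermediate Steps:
34581 + 32615/(-804 - 1*11848) = 34581 + 32615/(-804 - 11848) = 34581 + 32615/(-12652) = 34581 + 32615*(-1/12652) = 34581 - 32615/12652 = 437486197/12652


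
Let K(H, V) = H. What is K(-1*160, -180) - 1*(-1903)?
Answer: 1743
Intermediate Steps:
K(-1*160, -180) - 1*(-1903) = -1*160 - 1*(-1903) = -160 + 1903 = 1743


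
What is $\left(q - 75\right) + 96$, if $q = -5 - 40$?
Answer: $-24$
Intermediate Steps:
$q = -45$
$\left(q - 75\right) + 96 = \left(-45 - 75\right) + 96 = -120 + 96 = -24$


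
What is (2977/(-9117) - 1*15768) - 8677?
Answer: -222868042/9117 ≈ -24445.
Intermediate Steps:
(2977/(-9117) - 1*15768) - 8677 = (2977*(-1/9117) - 15768) - 8677 = (-2977/9117 - 15768) - 8677 = -143759833/9117 - 8677 = -222868042/9117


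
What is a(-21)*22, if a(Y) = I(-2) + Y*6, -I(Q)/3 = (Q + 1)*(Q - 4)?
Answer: -3168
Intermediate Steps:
I(Q) = -3*(1 + Q)*(-4 + Q) (I(Q) = -3*(Q + 1)*(Q - 4) = -3*(1 + Q)*(-4 + Q))
a(Y) = -18 + 6*Y (a(Y) = (12 - 3*(-2)² + 9*(-2)) + Y*6 = (12 - 3*4 - 18) + 6*Y = (12 - 12 - 18) + 6*Y = -18 + 6*Y)
a(-21)*22 = (-18 + 6*(-21))*22 = (-18 - 126)*22 = -144*22 = -3168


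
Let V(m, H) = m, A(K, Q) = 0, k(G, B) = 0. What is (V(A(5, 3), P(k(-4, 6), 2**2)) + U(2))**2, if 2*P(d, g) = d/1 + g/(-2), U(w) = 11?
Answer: 121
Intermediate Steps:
P(d, g) = d/2 - g/4 (P(d, g) = (d/1 + g/(-2))/2 = (d*1 + g*(-1/2))/2 = (d - g/2)/2 = d/2 - g/4)
(V(A(5, 3), P(k(-4, 6), 2**2)) + U(2))**2 = (0 + 11)**2 = 11**2 = 121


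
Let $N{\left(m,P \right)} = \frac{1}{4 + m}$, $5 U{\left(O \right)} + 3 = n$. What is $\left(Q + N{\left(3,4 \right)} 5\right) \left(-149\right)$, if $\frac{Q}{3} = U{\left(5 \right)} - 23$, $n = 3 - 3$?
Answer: $\frac{365497}{35} \approx 10443.0$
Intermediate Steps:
$n = 0$ ($n = 3 - 3 = 0$)
$U{\left(O \right)} = - \frac{3}{5}$ ($U{\left(O \right)} = - \frac{3}{5} + \frac{1}{5} \cdot 0 = - \frac{3}{5} + 0 = - \frac{3}{5}$)
$Q = - \frac{354}{5}$ ($Q = 3 \left(- \frac{3}{5} - 23\right) = 3 \left(- \frac{118}{5}\right) = - \frac{354}{5} \approx -70.8$)
$\left(Q + N{\left(3,4 \right)} 5\right) \left(-149\right) = \left(- \frac{354}{5} + \frac{1}{4 + 3} \cdot 5\right) \left(-149\right) = \left(- \frac{354}{5} + \frac{1}{7} \cdot 5\right) \left(-149\right) = \left(- \frac{354}{5} + \frac{5}{7}\right) \left(-149\right) = \left(- \frac{2453}{35}\right) \left(-149\right) = \frac{365497}{35}$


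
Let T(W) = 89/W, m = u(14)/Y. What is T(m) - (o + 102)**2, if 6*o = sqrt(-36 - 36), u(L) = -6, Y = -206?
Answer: -22039/3 - 204*I*sqrt(2) ≈ -7346.3 - 288.5*I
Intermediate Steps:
m = 3/103 (m = -6/(-206) = -6*(-1/206) = 3/103 ≈ 0.029126)
o = I*sqrt(2) (o = sqrt(-36 - 36)/6 = sqrt(-72)/6 = (6*I*sqrt(2))/6 = I*sqrt(2) ≈ 1.4142*I)
T(m) - (o + 102)**2 = 89/(3/103) - (I*sqrt(2) + 102)**2 = 89*(103/3) - (102 + I*sqrt(2))**2 = 9167/3 - (102 + I*sqrt(2))**2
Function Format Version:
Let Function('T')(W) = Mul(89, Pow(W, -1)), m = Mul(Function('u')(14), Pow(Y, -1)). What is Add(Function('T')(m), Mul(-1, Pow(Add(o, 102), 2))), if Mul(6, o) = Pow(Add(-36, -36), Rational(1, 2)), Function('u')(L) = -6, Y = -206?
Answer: Add(Rational(-22039, 3), Mul(-204, I, Pow(2, Rational(1, 2)))) ≈ Add(-7346.3, Mul(-288.50, I))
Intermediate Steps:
m = Rational(3, 103) (m = Mul(-6, Pow(-206, -1)) = Mul(-6, Rational(-1, 206)) = Rational(3, 103) ≈ 0.029126)
o = Mul(I, Pow(2, Rational(1, 2))) (o = Mul(Rational(1, 6), Pow(Add(-36, -36), Rational(1, 2))) = Mul(Rational(1, 6), Pow(-72, Rational(1, 2))) = Mul(Rational(1, 6), Mul(6, I, Pow(2, Rational(1, 2)))) = Mul(I, Pow(2, Rational(1, 2))) ≈ Mul(1.4142, I))
Add(Function('T')(m), Mul(-1, Pow(Add(o, 102), 2))) = Add(Mul(89, Pow(Rational(3, 103), -1)), Mul(-1, Pow(Add(Mul(I, Pow(2, Rational(1, 2))), 102), 2))) = Add(Mul(89, Rational(103, 3)), Mul(-1, Pow(Add(102, Mul(I, Pow(2, Rational(1, 2)))), 2))) = Add(Rational(9167, 3), Mul(-1, Pow(Add(102, Mul(I, Pow(2, Rational(1, 2)))), 2)))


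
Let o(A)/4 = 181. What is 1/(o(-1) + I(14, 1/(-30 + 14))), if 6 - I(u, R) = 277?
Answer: 1/453 ≈ 0.0022075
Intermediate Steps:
I(u, R) = -271 (I(u, R) = 6 - 1*277 = 6 - 277 = -271)
o(A) = 724 (o(A) = 4*181 = 724)
1/(o(-1) + I(14, 1/(-30 + 14))) = 1/(724 - 271) = 1/453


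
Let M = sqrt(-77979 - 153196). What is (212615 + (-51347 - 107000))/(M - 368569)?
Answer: -5000375623/33960834734 - 67835*I*sqrt(9247)/33960834734 ≈ -0.14724 - 0.00019208*I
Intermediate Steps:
M = 5*I*sqrt(9247) (M = sqrt(-231175) = 5*I*sqrt(9247) ≈ 480.81*I)
(212615 + (-51347 - 107000))/(M - 368569) = (212615 + (-51347 - 107000))/(5*I*sqrt(9247) - 368569) = (212615 - 158347)/(-368569 + 5*I*sqrt(9247)) = 54268/(-368569 + 5*I*sqrt(9247))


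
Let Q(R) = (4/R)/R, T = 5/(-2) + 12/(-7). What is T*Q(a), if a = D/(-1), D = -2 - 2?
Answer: -59/56 ≈ -1.0536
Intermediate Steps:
D = -4
T = -59/14 (T = 5*(-½) + 12*(-⅐) = -5/2 - 12/7 = -59/14 ≈ -4.2143)
a = 4 (a = -4/(-1) = -4*(-1) = 4)
Q(R) = 4/R²
T*Q(a) = -118/(7*4²) = -118/(7*16) = -59/14*¼ = -59/56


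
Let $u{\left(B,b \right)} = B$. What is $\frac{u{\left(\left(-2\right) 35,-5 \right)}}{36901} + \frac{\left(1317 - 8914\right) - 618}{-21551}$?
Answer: $\frac{301633145}{795253451} \approx 0.37929$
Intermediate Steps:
$\frac{u{\left(\left(-2\right) 35,-5 \right)}}{36901} + \frac{\left(1317 - 8914\right) - 618}{-21551} = \frac{\left(-2\right) 35}{36901} + \frac{\left(1317 - 8914\right) - 618}{-21551} = \left(-70\right) \frac{1}{36901} + \left(-7597 - 618\right) \left(- \frac{1}{21551}\right) = - \frac{70}{36901} - - \frac{8215}{21551} = - \frac{70}{36901} + \frac{8215}{21551} = \frac{301633145}{795253451}$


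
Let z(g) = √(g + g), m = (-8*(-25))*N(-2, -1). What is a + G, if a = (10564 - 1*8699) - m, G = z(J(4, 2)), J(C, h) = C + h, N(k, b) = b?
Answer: 2065 + 2*√3 ≈ 2068.5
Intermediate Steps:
m = -200 (m = -8*(-25)*(-1) = 200*(-1) = -200)
z(g) = √2*√g (z(g) = √(2*g) = √2*√g)
G = 2*√3 (G = √2*√(4 + 2) = √2*√6 = 2*√3 ≈ 3.4641)
a = 2065 (a = (10564 - 1*8699) - 1*(-200) = (10564 - 8699) + 200 = 1865 + 200 = 2065)
a + G = 2065 + 2*√3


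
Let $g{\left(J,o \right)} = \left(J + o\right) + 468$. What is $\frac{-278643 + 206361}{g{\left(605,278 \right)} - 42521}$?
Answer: $\frac{36141}{20585} \approx 1.7557$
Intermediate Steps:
$g{\left(J,o \right)} = 468 + J + o$
$\frac{-278643 + 206361}{g{\left(605,278 \right)} - 42521} = \frac{-278643 + 206361}{\left(468 + 605 + 278\right) - 42521} = - \frac{72282}{1351 - 42521} = - \frac{72282}{-41170} = \left(-72282\right) \left(- \frac{1}{41170}\right) = \frac{36141}{20585}$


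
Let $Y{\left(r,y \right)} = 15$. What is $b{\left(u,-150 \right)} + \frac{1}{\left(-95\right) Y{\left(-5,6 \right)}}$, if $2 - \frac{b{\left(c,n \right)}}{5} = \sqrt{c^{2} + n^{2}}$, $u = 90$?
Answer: $\frac{14249}{1425} - 150 \sqrt{34} \approx -864.64$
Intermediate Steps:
$b{\left(c,n \right)} = 10 - 5 \sqrt{c^{2} + n^{2}}$
$b{\left(u,-150 \right)} + \frac{1}{\left(-95\right) Y{\left(-5,6 \right)}} = \left(10 - 5 \sqrt{90^{2} + \left(-150\right)^{2}}\right) + \frac{1}{\left(-95\right) 15} = \left(10 - 5 \sqrt{8100 + 22500}\right) + \frac{1}{-1425} = \left(10 - 5 \sqrt{30600}\right) - \frac{1}{1425} = \left(10 - 5 \cdot 30 \sqrt{34}\right) - \frac{1}{1425} = \left(10 - 150 \sqrt{34}\right) - \frac{1}{1425} = \frac{14249}{1425} - 150 \sqrt{34}$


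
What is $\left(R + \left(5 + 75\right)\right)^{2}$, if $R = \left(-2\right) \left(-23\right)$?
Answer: $15876$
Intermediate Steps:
$R = 46$
$\left(R + \left(5 + 75\right)\right)^{2} = \left(46 + \left(5 + 75\right)\right)^{2} = \left(46 + 80\right)^{2} = 126^{2} = 15876$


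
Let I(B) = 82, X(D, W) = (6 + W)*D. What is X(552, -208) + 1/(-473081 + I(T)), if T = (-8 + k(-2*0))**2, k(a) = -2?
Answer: -52741280497/472999 ≈ -1.1150e+5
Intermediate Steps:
X(D, W) = D*(6 + W)
T = 100 (T = (-8 - 2)**2 = (-10)**2 = 100)
X(552, -208) + 1/(-473081 + I(T)) = 552*(6 - 208) + 1/(-473081 + 82) = 552*(-202) + 1/(-472999) = -111504 - 1/472999 = -52741280497/472999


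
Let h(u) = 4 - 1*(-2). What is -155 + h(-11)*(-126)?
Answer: -911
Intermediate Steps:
h(u) = 6 (h(u) = 4 + 2 = 6)
-155 + h(-11)*(-126) = -155 + 6*(-126) = -155 - 756 = -911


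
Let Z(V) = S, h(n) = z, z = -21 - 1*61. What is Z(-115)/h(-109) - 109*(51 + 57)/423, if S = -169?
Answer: -99313/3854 ≈ -25.769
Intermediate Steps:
z = -82 (z = -21 - 61 = -82)
h(n) = -82
Z(V) = -169
Z(-115)/h(-109) - 109*(51 + 57)/423 = -169/(-82) - 109*(51 + 57)/423 = -169*(-1/82) - 109*108*(1/423) = 169/82 - 11772*1/423 = 169/82 - 1308/47 = -99313/3854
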